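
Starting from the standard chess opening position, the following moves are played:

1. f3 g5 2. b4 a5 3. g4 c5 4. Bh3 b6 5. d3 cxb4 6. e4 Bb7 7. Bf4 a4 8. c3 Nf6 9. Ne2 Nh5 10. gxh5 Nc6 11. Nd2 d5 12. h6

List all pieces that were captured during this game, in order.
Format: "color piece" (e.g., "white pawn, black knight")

Tracking captures:
  cxb4: captured white pawn
  gxh5: captured black knight

white pawn, black knight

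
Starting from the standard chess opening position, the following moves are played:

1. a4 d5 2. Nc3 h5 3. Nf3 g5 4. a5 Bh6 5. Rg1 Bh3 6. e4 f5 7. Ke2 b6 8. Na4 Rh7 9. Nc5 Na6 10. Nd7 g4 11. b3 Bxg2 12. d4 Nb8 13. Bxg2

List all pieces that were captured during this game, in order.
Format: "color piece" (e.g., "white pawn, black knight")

Tracking captures:
  Bxg2: captured white pawn
  Bxg2: captured black bishop

white pawn, black bishop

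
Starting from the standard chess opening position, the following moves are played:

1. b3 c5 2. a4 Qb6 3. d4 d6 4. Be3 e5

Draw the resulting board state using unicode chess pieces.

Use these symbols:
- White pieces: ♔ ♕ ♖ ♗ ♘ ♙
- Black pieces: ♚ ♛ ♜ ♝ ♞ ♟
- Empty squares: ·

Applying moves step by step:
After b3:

♜ ♞ ♝ ♛ ♚ ♝ ♞ ♜
♟ ♟ ♟ ♟ ♟ ♟ ♟ ♟
· · · · · · · ·
· · · · · · · ·
· · · · · · · ·
· ♙ · · · · · ·
♙ · ♙ ♙ ♙ ♙ ♙ ♙
♖ ♘ ♗ ♕ ♔ ♗ ♘ ♖


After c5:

♜ ♞ ♝ ♛ ♚ ♝ ♞ ♜
♟ ♟ · ♟ ♟ ♟ ♟ ♟
· · · · · · · ·
· · ♟ · · · · ·
· · · · · · · ·
· ♙ · · · · · ·
♙ · ♙ ♙ ♙ ♙ ♙ ♙
♖ ♘ ♗ ♕ ♔ ♗ ♘ ♖


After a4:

♜ ♞ ♝ ♛ ♚ ♝ ♞ ♜
♟ ♟ · ♟ ♟ ♟ ♟ ♟
· · · · · · · ·
· · ♟ · · · · ·
♙ · · · · · · ·
· ♙ · · · · · ·
· · ♙ ♙ ♙ ♙ ♙ ♙
♖ ♘ ♗ ♕ ♔ ♗ ♘ ♖


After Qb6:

♜ ♞ ♝ · ♚ ♝ ♞ ♜
♟ ♟ · ♟ ♟ ♟ ♟ ♟
· ♛ · · · · · ·
· · ♟ · · · · ·
♙ · · · · · · ·
· ♙ · · · · · ·
· · ♙ ♙ ♙ ♙ ♙ ♙
♖ ♘ ♗ ♕ ♔ ♗ ♘ ♖


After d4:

♜ ♞ ♝ · ♚ ♝ ♞ ♜
♟ ♟ · ♟ ♟ ♟ ♟ ♟
· ♛ · · · · · ·
· · ♟ · · · · ·
♙ · · ♙ · · · ·
· ♙ · · · · · ·
· · ♙ · ♙ ♙ ♙ ♙
♖ ♘ ♗ ♕ ♔ ♗ ♘ ♖


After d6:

♜ ♞ ♝ · ♚ ♝ ♞ ♜
♟ ♟ · · ♟ ♟ ♟ ♟
· ♛ · ♟ · · · ·
· · ♟ · · · · ·
♙ · · ♙ · · · ·
· ♙ · · · · · ·
· · ♙ · ♙ ♙ ♙ ♙
♖ ♘ ♗ ♕ ♔ ♗ ♘ ♖


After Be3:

♜ ♞ ♝ · ♚ ♝ ♞ ♜
♟ ♟ · · ♟ ♟ ♟ ♟
· ♛ · ♟ · · · ·
· · ♟ · · · · ·
♙ · · ♙ · · · ·
· ♙ · · ♗ · · ·
· · ♙ · ♙ ♙ ♙ ♙
♖ ♘ · ♕ ♔ ♗ ♘ ♖


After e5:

♜ ♞ ♝ · ♚ ♝ ♞ ♜
♟ ♟ · · · ♟ ♟ ♟
· ♛ · ♟ · · · ·
· · ♟ · ♟ · · ·
♙ · · ♙ · · · ·
· ♙ · · ♗ · · ·
· · ♙ · ♙ ♙ ♙ ♙
♖ ♘ · ♕ ♔ ♗ ♘ ♖



  a b c d e f g h
  ─────────────────
8│♜ ♞ ♝ · ♚ ♝ ♞ ♜│8
7│♟ ♟ · · · ♟ ♟ ♟│7
6│· ♛ · ♟ · · · ·│6
5│· · ♟ · ♟ · · ·│5
4│♙ · · ♙ · · · ·│4
3│· ♙ · · ♗ · · ·│3
2│· · ♙ · ♙ ♙ ♙ ♙│2
1│♖ ♘ · ♕ ♔ ♗ ♘ ♖│1
  ─────────────────
  a b c d e f g h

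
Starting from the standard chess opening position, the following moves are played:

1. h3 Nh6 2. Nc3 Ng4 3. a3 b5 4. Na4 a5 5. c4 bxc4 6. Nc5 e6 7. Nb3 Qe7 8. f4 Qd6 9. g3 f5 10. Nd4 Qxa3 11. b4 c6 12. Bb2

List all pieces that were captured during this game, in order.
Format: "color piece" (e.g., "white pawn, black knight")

Tracking captures:
  bxc4: captured white pawn
  Qxa3: captured white pawn

white pawn, white pawn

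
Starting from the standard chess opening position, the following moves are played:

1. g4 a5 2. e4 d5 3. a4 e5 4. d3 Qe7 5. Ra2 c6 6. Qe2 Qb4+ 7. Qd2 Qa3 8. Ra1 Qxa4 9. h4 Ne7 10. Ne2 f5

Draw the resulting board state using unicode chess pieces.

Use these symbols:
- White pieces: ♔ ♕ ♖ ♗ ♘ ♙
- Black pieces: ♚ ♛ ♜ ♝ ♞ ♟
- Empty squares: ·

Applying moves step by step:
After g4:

♜ ♞ ♝ ♛ ♚ ♝ ♞ ♜
♟ ♟ ♟ ♟ ♟ ♟ ♟ ♟
· · · · · · · ·
· · · · · · · ·
· · · · · · ♙ ·
· · · · · · · ·
♙ ♙ ♙ ♙ ♙ ♙ · ♙
♖ ♘ ♗ ♕ ♔ ♗ ♘ ♖


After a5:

♜ ♞ ♝ ♛ ♚ ♝ ♞ ♜
· ♟ ♟ ♟ ♟ ♟ ♟ ♟
· · · · · · · ·
♟ · · · · · · ·
· · · · · · ♙ ·
· · · · · · · ·
♙ ♙ ♙ ♙ ♙ ♙ · ♙
♖ ♘ ♗ ♕ ♔ ♗ ♘ ♖


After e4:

♜ ♞ ♝ ♛ ♚ ♝ ♞ ♜
· ♟ ♟ ♟ ♟ ♟ ♟ ♟
· · · · · · · ·
♟ · · · · · · ·
· · · · ♙ · ♙ ·
· · · · · · · ·
♙ ♙ ♙ ♙ · ♙ · ♙
♖ ♘ ♗ ♕ ♔ ♗ ♘ ♖


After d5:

♜ ♞ ♝ ♛ ♚ ♝ ♞ ♜
· ♟ ♟ · ♟ ♟ ♟ ♟
· · · · · · · ·
♟ · · ♟ · · · ·
· · · · ♙ · ♙ ·
· · · · · · · ·
♙ ♙ ♙ ♙ · ♙ · ♙
♖ ♘ ♗ ♕ ♔ ♗ ♘ ♖


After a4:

♜ ♞ ♝ ♛ ♚ ♝ ♞ ♜
· ♟ ♟ · ♟ ♟ ♟ ♟
· · · · · · · ·
♟ · · ♟ · · · ·
♙ · · · ♙ · ♙ ·
· · · · · · · ·
· ♙ ♙ ♙ · ♙ · ♙
♖ ♘ ♗ ♕ ♔ ♗ ♘ ♖


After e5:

♜ ♞ ♝ ♛ ♚ ♝ ♞ ♜
· ♟ ♟ · · ♟ ♟ ♟
· · · · · · · ·
♟ · · ♟ ♟ · · ·
♙ · · · ♙ · ♙ ·
· · · · · · · ·
· ♙ ♙ ♙ · ♙ · ♙
♖ ♘ ♗ ♕ ♔ ♗ ♘ ♖


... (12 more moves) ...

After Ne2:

♜ ♞ ♝ · ♚ ♝ · ♜
· ♟ · · ♞ ♟ ♟ ♟
· · ♟ · · · · ·
♟ · · ♟ ♟ · · ·
♛ · · · ♙ · ♙ ♙
· · · ♙ · · · ·
· ♙ ♙ ♕ ♘ ♙ · ·
♖ ♘ ♗ · ♔ ♗ · ♖


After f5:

♜ ♞ ♝ · ♚ ♝ · ♜
· ♟ · · ♞ · ♟ ♟
· · ♟ · · · · ·
♟ · · ♟ ♟ ♟ · ·
♛ · · · ♙ · ♙ ♙
· · · ♙ · · · ·
· ♙ ♙ ♕ ♘ ♙ · ·
♖ ♘ ♗ · ♔ ♗ · ♖



  a b c d e f g h
  ─────────────────
8│♜ ♞ ♝ · ♚ ♝ · ♜│8
7│· ♟ · · ♞ · ♟ ♟│7
6│· · ♟ · · · · ·│6
5│♟ · · ♟ ♟ ♟ · ·│5
4│♛ · · · ♙ · ♙ ♙│4
3│· · · ♙ · · · ·│3
2│· ♙ ♙ ♕ ♘ ♙ · ·│2
1│♖ ♘ ♗ · ♔ ♗ · ♖│1
  ─────────────────
  a b c d e f g h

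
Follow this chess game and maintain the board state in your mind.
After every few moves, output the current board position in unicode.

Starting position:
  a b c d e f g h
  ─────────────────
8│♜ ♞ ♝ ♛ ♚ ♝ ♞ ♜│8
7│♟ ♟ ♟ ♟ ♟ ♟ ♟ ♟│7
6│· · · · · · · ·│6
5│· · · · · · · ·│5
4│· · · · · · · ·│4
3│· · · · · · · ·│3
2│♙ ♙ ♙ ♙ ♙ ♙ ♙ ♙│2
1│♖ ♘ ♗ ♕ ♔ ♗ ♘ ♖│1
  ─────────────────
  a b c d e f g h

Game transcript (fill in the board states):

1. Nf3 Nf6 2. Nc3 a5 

  a b c d e f g h
  ─────────────────
8│♜ ♞ ♝ ♛ ♚ ♝ · ♜│8
7│· ♟ ♟ ♟ ♟ ♟ ♟ ♟│7
6│· · · · · ♞ · ·│6
5│♟ · · · · · · ·│5
4│· · · · · · · ·│4
3│· · ♘ · · ♘ · ·│3
2│♙ ♙ ♙ ♙ ♙ ♙ ♙ ♙│2
1│♖ · ♗ ♕ ♔ ♗ · ♖│1
  ─────────────────
  a b c d e f g h

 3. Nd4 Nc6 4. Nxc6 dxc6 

  a b c d e f g h
  ─────────────────
8│♜ · ♝ ♛ ♚ ♝ · ♜│8
7│· ♟ ♟ · ♟ ♟ ♟ ♟│7
6│· · ♟ · · ♞ · ·│6
5│♟ · · · · · · ·│5
4│· · · · · · · ·│4
3│· · ♘ · · · · ·│3
2│♙ ♙ ♙ ♙ ♙ ♙ ♙ ♙│2
1│♖ · ♗ ♕ ♔ ♗ · ♖│1
  ─────────────────
  a b c d e f g h

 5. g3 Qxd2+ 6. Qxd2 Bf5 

  a b c d e f g h
  ─────────────────
8│♜ · · · ♚ ♝ · ♜│8
7│· ♟ ♟ · ♟ ♟ ♟ ♟│7
6│· · ♟ · · ♞ · ·│6
5│♟ · · · · ♝ · ·│5
4│· · · · · · · ·│4
3│· · ♘ · · · ♙ ·│3
2│♙ ♙ ♙ ♕ ♙ ♙ · ♙│2
1│♖ · ♗ · ♔ ♗ · ♖│1
  ─────────────────
  a b c d e f g h

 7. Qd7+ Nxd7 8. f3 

  a b c d e f g h
  ─────────────────
8│♜ · · · ♚ ♝ · ♜│8
7│· ♟ ♟ ♞ ♟ ♟ ♟ ♟│7
6│· · ♟ · · · · ·│6
5│♟ · · · · ♝ · ·│5
4│· · · · · · · ·│4
3│· · ♘ · · ♙ ♙ ·│3
2│♙ ♙ ♙ · ♙ · · ♙│2
1│♖ · ♗ · ♔ ♗ · ♖│1
  ─────────────────
  a b c d e f g h


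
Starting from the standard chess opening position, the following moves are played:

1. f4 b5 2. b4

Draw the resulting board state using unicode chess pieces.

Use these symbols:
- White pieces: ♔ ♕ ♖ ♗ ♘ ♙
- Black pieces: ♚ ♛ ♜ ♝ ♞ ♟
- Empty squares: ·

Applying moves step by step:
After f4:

♜ ♞ ♝ ♛ ♚ ♝ ♞ ♜
♟ ♟ ♟ ♟ ♟ ♟ ♟ ♟
· · · · · · · ·
· · · · · · · ·
· · · · · ♙ · ·
· · · · · · · ·
♙ ♙ ♙ ♙ ♙ · ♙ ♙
♖ ♘ ♗ ♕ ♔ ♗ ♘ ♖


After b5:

♜ ♞ ♝ ♛ ♚ ♝ ♞ ♜
♟ · ♟ ♟ ♟ ♟ ♟ ♟
· · · · · · · ·
· ♟ · · · · · ·
· · · · · ♙ · ·
· · · · · · · ·
♙ ♙ ♙ ♙ ♙ · ♙ ♙
♖ ♘ ♗ ♕ ♔ ♗ ♘ ♖


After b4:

♜ ♞ ♝ ♛ ♚ ♝ ♞ ♜
♟ · ♟ ♟ ♟ ♟ ♟ ♟
· · · · · · · ·
· ♟ · · · · · ·
· ♙ · · · ♙ · ·
· · · · · · · ·
♙ · ♙ ♙ ♙ · ♙ ♙
♖ ♘ ♗ ♕ ♔ ♗ ♘ ♖



  a b c d e f g h
  ─────────────────
8│♜ ♞ ♝ ♛ ♚ ♝ ♞ ♜│8
7│♟ · ♟ ♟ ♟ ♟ ♟ ♟│7
6│· · · · · · · ·│6
5│· ♟ · · · · · ·│5
4│· ♙ · · · ♙ · ·│4
3│· · · · · · · ·│3
2│♙ · ♙ ♙ ♙ · ♙ ♙│2
1│♖ ♘ ♗ ♕ ♔ ♗ ♘ ♖│1
  ─────────────────
  a b c d e f g h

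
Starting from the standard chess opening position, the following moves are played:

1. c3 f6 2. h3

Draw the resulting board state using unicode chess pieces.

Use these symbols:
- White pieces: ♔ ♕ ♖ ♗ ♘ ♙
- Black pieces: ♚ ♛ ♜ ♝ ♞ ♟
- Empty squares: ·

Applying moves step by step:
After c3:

♜ ♞ ♝ ♛ ♚ ♝ ♞ ♜
♟ ♟ ♟ ♟ ♟ ♟ ♟ ♟
· · · · · · · ·
· · · · · · · ·
· · · · · · · ·
· · ♙ · · · · ·
♙ ♙ · ♙ ♙ ♙ ♙ ♙
♖ ♘ ♗ ♕ ♔ ♗ ♘ ♖


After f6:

♜ ♞ ♝ ♛ ♚ ♝ ♞ ♜
♟ ♟ ♟ ♟ ♟ · ♟ ♟
· · · · · ♟ · ·
· · · · · · · ·
· · · · · · · ·
· · ♙ · · · · ·
♙ ♙ · ♙ ♙ ♙ ♙ ♙
♖ ♘ ♗ ♕ ♔ ♗ ♘ ♖


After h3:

♜ ♞ ♝ ♛ ♚ ♝ ♞ ♜
♟ ♟ ♟ ♟ ♟ · ♟ ♟
· · · · · ♟ · ·
· · · · · · · ·
· · · · · · · ·
· · ♙ · · · · ♙
♙ ♙ · ♙ ♙ ♙ ♙ ·
♖ ♘ ♗ ♕ ♔ ♗ ♘ ♖



  a b c d e f g h
  ─────────────────
8│♜ ♞ ♝ ♛ ♚ ♝ ♞ ♜│8
7│♟ ♟ ♟ ♟ ♟ · ♟ ♟│7
6│· · · · · ♟ · ·│6
5│· · · · · · · ·│5
4│· · · · · · · ·│4
3│· · ♙ · · · · ♙│3
2│♙ ♙ · ♙ ♙ ♙ ♙ ·│2
1│♖ ♘ ♗ ♕ ♔ ♗ ♘ ♖│1
  ─────────────────
  a b c d e f g h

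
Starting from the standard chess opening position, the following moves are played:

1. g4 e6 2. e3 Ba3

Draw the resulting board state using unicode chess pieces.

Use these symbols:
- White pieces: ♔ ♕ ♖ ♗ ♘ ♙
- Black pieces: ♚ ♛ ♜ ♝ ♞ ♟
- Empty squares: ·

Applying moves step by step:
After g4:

♜ ♞ ♝ ♛ ♚ ♝ ♞ ♜
♟ ♟ ♟ ♟ ♟ ♟ ♟ ♟
· · · · · · · ·
· · · · · · · ·
· · · · · · ♙ ·
· · · · · · · ·
♙ ♙ ♙ ♙ ♙ ♙ · ♙
♖ ♘ ♗ ♕ ♔ ♗ ♘ ♖


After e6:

♜ ♞ ♝ ♛ ♚ ♝ ♞ ♜
♟ ♟ ♟ ♟ · ♟ ♟ ♟
· · · · ♟ · · ·
· · · · · · · ·
· · · · · · ♙ ·
· · · · · · · ·
♙ ♙ ♙ ♙ ♙ ♙ · ♙
♖ ♘ ♗ ♕ ♔ ♗ ♘ ♖


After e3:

♜ ♞ ♝ ♛ ♚ ♝ ♞ ♜
♟ ♟ ♟ ♟ · ♟ ♟ ♟
· · · · ♟ · · ·
· · · · · · · ·
· · · · · · ♙ ·
· · · · ♙ · · ·
♙ ♙ ♙ ♙ · ♙ · ♙
♖ ♘ ♗ ♕ ♔ ♗ ♘ ♖


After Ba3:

♜ ♞ ♝ ♛ ♚ · ♞ ♜
♟ ♟ ♟ ♟ · ♟ ♟ ♟
· · · · ♟ · · ·
· · · · · · · ·
· · · · · · ♙ ·
♝ · · · ♙ · · ·
♙ ♙ ♙ ♙ · ♙ · ♙
♖ ♘ ♗ ♕ ♔ ♗ ♘ ♖



  a b c d e f g h
  ─────────────────
8│♜ ♞ ♝ ♛ ♚ · ♞ ♜│8
7│♟ ♟ ♟ ♟ · ♟ ♟ ♟│7
6│· · · · ♟ · · ·│6
5│· · · · · · · ·│5
4│· · · · · · ♙ ·│4
3│♝ · · · ♙ · · ·│3
2│♙ ♙ ♙ ♙ · ♙ · ♙│2
1│♖ ♘ ♗ ♕ ♔ ♗ ♘ ♖│1
  ─────────────────
  a b c d e f g h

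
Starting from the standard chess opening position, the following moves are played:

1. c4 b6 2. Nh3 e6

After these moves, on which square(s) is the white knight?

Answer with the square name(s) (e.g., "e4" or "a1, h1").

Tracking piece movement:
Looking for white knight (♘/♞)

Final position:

  a b c d e f g h
  ─────────────────
8│♜ ♞ ♝ ♛ ♚ ♝ ♞ ♜│8
7│♟ · ♟ ♟ · ♟ ♟ ♟│7
6│· ♟ · · ♟ · · ·│6
5│· · · · · · · ·│5
4│· · ♙ · · · · ·│4
3│· · · · · · · ♘│3
2│♙ ♙ · ♙ ♙ ♙ ♙ ♙│2
1│♖ ♘ ♗ ♕ ♔ ♗ · ♖│1
  ─────────────────
  a b c d e f g h


b1, h3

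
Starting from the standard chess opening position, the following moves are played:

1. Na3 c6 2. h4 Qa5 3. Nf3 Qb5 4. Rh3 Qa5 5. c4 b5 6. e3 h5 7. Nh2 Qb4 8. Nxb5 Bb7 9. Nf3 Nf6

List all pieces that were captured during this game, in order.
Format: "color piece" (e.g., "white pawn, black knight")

Tracking captures:
  Nxb5: captured black pawn

black pawn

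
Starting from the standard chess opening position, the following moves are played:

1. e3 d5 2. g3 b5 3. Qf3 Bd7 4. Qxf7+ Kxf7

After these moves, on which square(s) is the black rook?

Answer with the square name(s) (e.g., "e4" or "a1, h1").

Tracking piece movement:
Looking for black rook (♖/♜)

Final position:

  a b c d e f g h
  ─────────────────
8│♜ ♞ · ♛ · ♝ ♞ ♜│8
7│♟ · ♟ ♝ ♟ ♚ ♟ ♟│7
6│· · · · · · · ·│6
5│· ♟ · ♟ · · · ·│5
4│· · · · · · · ·│4
3│· · · · ♙ · ♙ ·│3
2│♙ ♙ ♙ ♙ · ♙ · ♙│2
1│♖ ♘ ♗ · ♔ ♗ ♘ ♖│1
  ─────────────────
  a b c d e f g h


a8, h8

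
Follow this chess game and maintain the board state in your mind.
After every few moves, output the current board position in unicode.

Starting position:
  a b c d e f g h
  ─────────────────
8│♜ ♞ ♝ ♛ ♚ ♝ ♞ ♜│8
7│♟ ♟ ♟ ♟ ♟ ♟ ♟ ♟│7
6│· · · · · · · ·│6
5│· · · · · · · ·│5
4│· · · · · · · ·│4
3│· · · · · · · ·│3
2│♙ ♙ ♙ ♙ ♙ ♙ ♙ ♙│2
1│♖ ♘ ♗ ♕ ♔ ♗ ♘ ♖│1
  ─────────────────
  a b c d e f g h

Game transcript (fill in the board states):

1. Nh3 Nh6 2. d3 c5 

  a b c d e f g h
  ─────────────────
8│♜ ♞ ♝ ♛ ♚ ♝ · ♜│8
7│♟ ♟ · ♟ ♟ ♟ ♟ ♟│7
6│· · · · · · · ♞│6
5│· · ♟ · · · · ·│5
4│· · · · · · · ·│4
3│· · · ♙ · · · ♘│3
2│♙ ♙ ♙ · ♙ ♙ ♙ ♙│2
1│♖ ♘ ♗ ♕ ♔ ♗ · ♖│1
  ─────────────────
  a b c d e f g h

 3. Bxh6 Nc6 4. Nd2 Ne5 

  a b c d e f g h
  ─────────────────
8│♜ · ♝ ♛ ♚ ♝ · ♜│8
7│♟ ♟ · ♟ ♟ ♟ ♟ ♟│7
6│· · · · · · · ♗│6
5│· · ♟ · ♞ · · ·│5
4│· · · · · · · ·│4
3│· · · ♙ · · · ♘│3
2│♙ ♙ ♙ ♘ ♙ ♙ ♙ ♙│2
1│♖ · · ♕ ♔ ♗ · ♖│1
  ─────────────────
  a b c d e f g h

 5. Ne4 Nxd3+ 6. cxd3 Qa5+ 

  a b c d e f g h
  ─────────────────
8│♜ · ♝ · ♚ ♝ · ♜│8
7│♟ ♟ · ♟ ♟ ♟ ♟ ♟│7
6│· · · · · · · ♗│6
5│♛ · ♟ · · · · ·│5
4│· · · · ♘ · · ·│4
3│· · · ♙ · · · ♘│3
2│♙ ♙ · · ♙ ♙ ♙ ♙│2
1│♖ · · ♕ ♔ ♗ · ♖│1
  ─────────────────
  a b c d e f g h

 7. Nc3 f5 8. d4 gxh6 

  a b c d e f g h
  ─────────────────
8│♜ · ♝ · ♚ ♝ · ♜│8
7│♟ ♟ · ♟ ♟ · · ♟│7
6│· · · · · · · ♟│6
5│♛ · ♟ · · ♟ · ·│5
4│· · · ♙ · · · ·│4
3│· · ♘ · · · · ♘│3
2│♙ ♙ · · ♙ ♙ ♙ ♙│2
1│♖ · · ♕ ♔ ♗ · ♖│1
  ─────────────────
  a b c d e f g h

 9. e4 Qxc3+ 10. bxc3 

  a b c d e f g h
  ─────────────────
8│♜ · ♝ · ♚ ♝ · ♜│8
7│♟ ♟ · ♟ ♟ · · ♟│7
6│· · · · · · · ♟│6
5│· · ♟ · · ♟ · ·│5
4│· · · ♙ ♙ · · ·│4
3│· · ♙ · · · · ♘│3
2│♙ · · · · ♙ ♙ ♙│2
1│♖ · · ♕ ♔ ♗ · ♖│1
  ─────────────────
  a b c d e f g h


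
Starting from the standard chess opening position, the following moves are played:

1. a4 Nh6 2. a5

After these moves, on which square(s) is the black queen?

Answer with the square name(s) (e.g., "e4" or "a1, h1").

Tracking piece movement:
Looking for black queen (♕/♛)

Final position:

  a b c d e f g h
  ─────────────────
8│♜ ♞ ♝ ♛ ♚ ♝ · ♜│8
7│♟ ♟ ♟ ♟ ♟ ♟ ♟ ♟│7
6│· · · · · · · ♞│6
5│♙ · · · · · · ·│5
4│· · · · · · · ·│4
3│· · · · · · · ·│3
2│· ♙ ♙ ♙ ♙ ♙ ♙ ♙│2
1│♖ ♘ ♗ ♕ ♔ ♗ ♘ ♖│1
  ─────────────────
  a b c d e f g h


d8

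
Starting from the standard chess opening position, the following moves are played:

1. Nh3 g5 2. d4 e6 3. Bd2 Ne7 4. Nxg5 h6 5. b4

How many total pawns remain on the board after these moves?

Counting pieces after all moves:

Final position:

  a b c d e f g h
  ─────────────────
8│♜ ♞ ♝ ♛ ♚ ♝ · ♜│8
7│♟ ♟ ♟ ♟ ♞ ♟ · ·│7
6│· · · · ♟ · · ♟│6
5│· · · · · · ♘ ·│5
4│· ♙ · ♙ · · · ·│4
3│· · · · · · · ·│3
2│♙ · ♙ ♗ ♙ ♙ ♙ ♙│2
1│♖ ♘ · ♕ ♔ ♗ · ♖│1
  ─────────────────
  a b c d e f g h


15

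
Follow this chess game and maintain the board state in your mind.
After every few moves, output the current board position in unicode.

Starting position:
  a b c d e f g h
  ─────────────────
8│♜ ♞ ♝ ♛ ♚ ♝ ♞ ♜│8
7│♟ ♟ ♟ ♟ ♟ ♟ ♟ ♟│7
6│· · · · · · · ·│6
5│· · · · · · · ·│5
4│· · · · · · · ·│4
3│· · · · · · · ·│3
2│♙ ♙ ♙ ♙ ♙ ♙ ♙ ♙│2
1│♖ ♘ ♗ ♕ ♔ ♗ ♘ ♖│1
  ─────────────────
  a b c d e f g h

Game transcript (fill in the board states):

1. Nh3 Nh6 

  a b c d e f g h
  ─────────────────
8│♜ ♞ ♝ ♛ ♚ ♝ · ♜│8
7│♟ ♟ ♟ ♟ ♟ ♟ ♟ ♟│7
6│· · · · · · · ♞│6
5│· · · · · · · ·│5
4│· · · · · · · ·│4
3│· · · · · · · ♘│3
2│♙ ♙ ♙ ♙ ♙ ♙ ♙ ♙│2
1│♖ ♘ ♗ ♕ ♔ ♗ · ♖│1
  ─────────────────
  a b c d e f g h

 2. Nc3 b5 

  a b c d e f g h
  ─────────────────
8│♜ ♞ ♝ ♛ ♚ ♝ · ♜│8
7│♟ · ♟ ♟ ♟ ♟ ♟ ♟│7
6│· · · · · · · ♞│6
5│· ♟ · · · · · ·│5
4│· · · · · · · ·│4
3│· · ♘ · · · · ♘│3
2│♙ ♙ ♙ ♙ ♙ ♙ ♙ ♙│2
1│♖ · ♗ ♕ ♔ ♗ · ♖│1
  ─────────────────
  a b c d e f g h

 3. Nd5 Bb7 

  a b c d e f g h
  ─────────────────
8│♜ ♞ · ♛ ♚ ♝ · ♜│8
7│♟ ♝ ♟ ♟ ♟ ♟ ♟ ♟│7
6│· · · · · · · ♞│6
5│· ♟ · ♘ · · · ·│5
4│· · · · · · · ·│4
3│· · · · · · · ♘│3
2│♙ ♙ ♙ ♙ ♙ ♙ ♙ ♙│2
1│♖ · ♗ ♕ ♔ ♗ · ♖│1
  ─────────────────
  a b c d e f g h

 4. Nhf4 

  a b c d e f g h
  ─────────────────
8│♜ ♞ · ♛ ♚ ♝ · ♜│8
7│♟ ♝ ♟ ♟ ♟ ♟ ♟ ♟│7
6│· · · · · · · ♞│6
5│· ♟ · ♘ · · · ·│5
4│· · · · · ♘ · ·│4
3│· · · · · · · ·│3
2│♙ ♙ ♙ ♙ ♙ ♙ ♙ ♙│2
1│♖ · ♗ ♕ ♔ ♗ · ♖│1
  ─────────────────
  a b c d e f g h


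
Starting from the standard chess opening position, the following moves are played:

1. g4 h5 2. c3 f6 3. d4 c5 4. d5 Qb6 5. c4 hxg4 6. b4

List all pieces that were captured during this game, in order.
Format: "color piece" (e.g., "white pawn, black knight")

Tracking captures:
  hxg4: captured white pawn

white pawn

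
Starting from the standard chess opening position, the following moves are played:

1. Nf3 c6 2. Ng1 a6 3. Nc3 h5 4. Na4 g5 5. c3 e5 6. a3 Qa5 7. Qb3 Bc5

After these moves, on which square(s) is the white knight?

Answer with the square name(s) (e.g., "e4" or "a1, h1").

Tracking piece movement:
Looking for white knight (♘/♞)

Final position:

  a b c d e f g h
  ─────────────────
8│♜ ♞ ♝ · ♚ · ♞ ♜│8
7│· ♟ · ♟ · ♟ · ·│7
6│♟ · ♟ · · · · ·│6
5│♛ · ♝ · ♟ · ♟ ♟│5
4│♘ · · · · · · ·│4
3│♙ ♕ ♙ · · · · ·│3
2│· ♙ · ♙ ♙ ♙ ♙ ♙│2
1│♖ · ♗ · ♔ ♗ ♘ ♖│1
  ─────────────────
  a b c d e f g h


a4, g1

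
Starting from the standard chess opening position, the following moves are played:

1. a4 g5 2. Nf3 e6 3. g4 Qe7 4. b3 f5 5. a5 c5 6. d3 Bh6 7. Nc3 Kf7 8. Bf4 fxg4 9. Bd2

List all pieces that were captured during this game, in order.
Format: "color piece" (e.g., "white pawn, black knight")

Tracking captures:
  fxg4: captured white pawn

white pawn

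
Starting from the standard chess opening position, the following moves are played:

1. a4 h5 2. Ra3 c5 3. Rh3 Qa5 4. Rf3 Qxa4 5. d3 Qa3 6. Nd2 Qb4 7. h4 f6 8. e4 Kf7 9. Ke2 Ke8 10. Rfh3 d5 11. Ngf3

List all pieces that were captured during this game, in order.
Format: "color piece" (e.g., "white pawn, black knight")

Tracking captures:
  Qxa4: captured white pawn

white pawn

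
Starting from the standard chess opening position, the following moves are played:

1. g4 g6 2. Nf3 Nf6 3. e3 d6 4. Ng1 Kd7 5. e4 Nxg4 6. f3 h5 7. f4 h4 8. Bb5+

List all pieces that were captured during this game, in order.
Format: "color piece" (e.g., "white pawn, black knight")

Tracking captures:
  Nxg4: captured white pawn

white pawn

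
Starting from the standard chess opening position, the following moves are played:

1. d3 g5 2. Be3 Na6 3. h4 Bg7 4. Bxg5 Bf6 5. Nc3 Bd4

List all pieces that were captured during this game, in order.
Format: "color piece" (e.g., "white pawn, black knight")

Tracking captures:
  Bxg5: captured black pawn

black pawn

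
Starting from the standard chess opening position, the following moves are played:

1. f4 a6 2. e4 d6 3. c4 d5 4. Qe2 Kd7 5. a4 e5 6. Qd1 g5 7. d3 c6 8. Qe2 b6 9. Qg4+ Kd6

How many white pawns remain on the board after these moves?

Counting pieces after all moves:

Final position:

  a b c d e f g h
  ─────────────────
8│♜ ♞ ♝ ♛ · ♝ ♞ ♜│8
7│· · · · · ♟ · ♟│7
6│♟ ♟ ♟ ♚ · · · ·│6
5│· · · ♟ ♟ · ♟ ·│5
4│♙ · ♙ · ♙ ♙ ♕ ·│4
3│· · · ♙ · · · ·│3
2│· ♙ · · · · ♙ ♙│2
1│♖ ♘ ♗ · ♔ ♗ ♘ ♖│1
  ─────────────────
  a b c d e f g h


8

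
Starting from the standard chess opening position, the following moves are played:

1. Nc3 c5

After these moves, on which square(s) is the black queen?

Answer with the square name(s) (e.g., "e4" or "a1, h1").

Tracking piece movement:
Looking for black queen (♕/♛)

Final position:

  a b c d e f g h
  ─────────────────
8│♜ ♞ ♝ ♛ ♚ ♝ ♞ ♜│8
7│♟ ♟ · ♟ ♟ ♟ ♟ ♟│7
6│· · · · · · · ·│6
5│· · ♟ · · · · ·│5
4│· · · · · · · ·│4
3│· · ♘ · · · · ·│3
2│♙ ♙ ♙ ♙ ♙ ♙ ♙ ♙│2
1│♖ · ♗ ♕ ♔ ♗ ♘ ♖│1
  ─────────────────
  a b c d e f g h


d8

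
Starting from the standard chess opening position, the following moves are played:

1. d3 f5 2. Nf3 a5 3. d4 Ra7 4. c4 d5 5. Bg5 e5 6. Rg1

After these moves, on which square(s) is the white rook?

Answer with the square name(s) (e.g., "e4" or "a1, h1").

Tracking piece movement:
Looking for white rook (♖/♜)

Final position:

  a b c d e f g h
  ─────────────────
8│· ♞ ♝ ♛ ♚ ♝ ♞ ♜│8
7│♜ ♟ ♟ · · · ♟ ♟│7
6│· · · · · · · ·│6
5│♟ · · ♟ ♟ ♟ ♗ ·│5
4│· · ♙ ♙ · · · ·│4
3│· · · · · ♘ · ·│3
2│♙ ♙ · · ♙ ♙ ♙ ♙│2
1│♖ ♘ · ♕ ♔ ♗ ♖ ·│1
  ─────────────────
  a b c d e f g h


a1, g1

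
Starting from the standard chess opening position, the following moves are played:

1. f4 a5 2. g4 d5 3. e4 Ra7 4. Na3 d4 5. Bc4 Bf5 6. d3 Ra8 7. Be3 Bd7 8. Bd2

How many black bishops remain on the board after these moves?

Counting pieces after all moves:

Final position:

  a b c d e f g h
  ─────────────────
8│♜ ♞ · ♛ ♚ ♝ ♞ ♜│8
7│· ♟ ♟ ♝ ♟ ♟ ♟ ♟│7
6│· · · · · · · ·│6
5│♟ · · · · · · ·│5
4│· · ♗ ♟ ♙ ♙ ♙ ·│4
3│♘ · · ♙ · · · ·│3
2│♙ ♙ ♙ ♗ · · · ♙│2
1│♖ · · ♕ ♔ · ♘ ♖│1
  ─────────────────
  a b c d e f g h


2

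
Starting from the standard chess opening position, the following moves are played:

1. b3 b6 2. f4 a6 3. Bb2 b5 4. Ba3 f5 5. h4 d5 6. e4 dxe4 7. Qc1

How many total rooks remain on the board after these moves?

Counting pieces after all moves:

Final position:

  a b c d e f g h
  ─────────────────
8│♜ ♞ ♝ ♛ ♚ ♝ ♞ ♜│8
7│· · ♟ · ♟ · ♟ ♟│7
6│♟ · · · · · · ·│6
5│· ♟ · · · ♟ · ·│5
4│· · · · ♟ ♙ · ♙│4
3│♗ ♙ · · · · · ·│3
2│♙ · ♙ ♙ · · ♙ ·│2
1│♖ ♘ ♕ · ♔ ♗ ♘ ♖│1
  ─────────────────
  a b c d e f g h


4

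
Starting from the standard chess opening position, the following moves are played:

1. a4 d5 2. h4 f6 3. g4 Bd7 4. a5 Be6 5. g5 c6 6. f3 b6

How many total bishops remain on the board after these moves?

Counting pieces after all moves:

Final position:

  a b c d e f g h
  ─────────────────
8│♜ ♞ · ♛ ♚ ♝ ♞ ♜│8
7│♟ · · · ♟ · ♟ ♟│7
6│· ♟ ♟ · ♝ ♟ · ·│6
5│♙ · · ♟ · · ♙ ·│5
4│· · · · · · · ♙│4
3│· · · · · ♙ · ·│3
2│· ♙ ♙ ♙ ♙ · · ·│2
1│♖ ♘ ♗ ♕ ♔ ♗ ♘ ♖│1
  ─────────────────
  a b c d e f g h


4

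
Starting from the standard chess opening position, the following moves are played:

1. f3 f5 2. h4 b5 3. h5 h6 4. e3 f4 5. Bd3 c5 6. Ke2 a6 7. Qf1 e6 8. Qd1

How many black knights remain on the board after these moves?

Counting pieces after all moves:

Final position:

  a b c d e f g h
  ─────────────────
8│♜ ♞ ♝ ♛ ♚ ♝ ♞ ♜│8
7│· · · ♟ · · ♟ ·│7
6│♟ · · · ♟ · · ♟│6
5│· ♟ ♟ · · · · ♙│5
4│· · · · · ♟ · ·│4
3│· · · ♗ ♙ ♙ · ·│3
2│♙ ♙ ♙ ♙ ♔ · ♙ ·│2
1│♖ ♘ ♗ ♕ · · ♘ ♖│1
  ─────────────────
  a b c d e f g h


2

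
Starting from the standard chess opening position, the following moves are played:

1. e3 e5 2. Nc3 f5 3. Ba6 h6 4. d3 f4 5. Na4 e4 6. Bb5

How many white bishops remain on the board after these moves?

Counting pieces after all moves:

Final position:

  a b c d e f g h
  ─────────────────
8│♜ ♞ ♝ ♛ ♚ ♝ ♞ ♜│8
7│♟ ♟ ♟ ♟ · · ♟ ·│7
6│· · · · · · · ♟│6
5│· ♗ · · · · · ·│5
4│♘ · · · ♟ ♟ · ·│4
3│· · · ♙ ♙ · · ·│3
2│♙ ♙ ♙ · · ♙ ♙ ♙│2
1│♖ · ♗ ♕ ♔ · ♘ ♖│1
  ─────────────────
  a b c d e f g h


2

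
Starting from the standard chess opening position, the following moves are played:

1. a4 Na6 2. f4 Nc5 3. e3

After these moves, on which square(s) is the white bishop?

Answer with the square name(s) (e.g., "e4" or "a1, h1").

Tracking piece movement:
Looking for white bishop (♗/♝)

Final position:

  a b c d e f g h
  ─────────────────
8│♜ · ♝ ♛ ♚ ♝ ♞ ♜│8
7│♟ ♟ ♟ ♟ ♟ ♟ ♟ ♟│7
6│· · · · · · · ·│6
5│· · ♞ · · · · ·│5
4│♙ · · · · ♙ · ·│4
3│· · · · ♙ · · ·│3
2│· ♙ ♙ ♙ · · ♙ ♙│2
1│♖ ♘ ♗ ♕ ♔ ♗ ♘ ♖│1
  ─────────────────
  a b c d e f g h


c1, f1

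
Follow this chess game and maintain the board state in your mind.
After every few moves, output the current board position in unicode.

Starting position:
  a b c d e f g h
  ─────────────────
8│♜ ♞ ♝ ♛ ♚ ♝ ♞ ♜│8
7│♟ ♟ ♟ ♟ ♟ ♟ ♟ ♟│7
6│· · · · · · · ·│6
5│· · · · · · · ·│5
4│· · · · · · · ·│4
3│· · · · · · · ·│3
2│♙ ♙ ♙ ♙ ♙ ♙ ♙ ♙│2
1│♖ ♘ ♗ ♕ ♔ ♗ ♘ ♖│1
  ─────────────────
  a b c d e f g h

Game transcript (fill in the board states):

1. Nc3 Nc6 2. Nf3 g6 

  a b c d e f g h
  ─────────────────
8│♜ · ♝ ♛ ♚ ♝ ♞ ♜│8
7│♟ ♟ ♟ ♟ ♟ ♟ · ♟│7
6│· · ♞ · · · ♟ ·│6
5│· · · · · · · ·│5
4│· · · · · · · ·│4
3│· · ♘ · · ♘ · ·│3
2│♙ ♙ ♙ ♙ ♙ ♙ ♙ ♙│2
1│♖ · ♗ ♕ ♔ ♗ · ♖│1
  ─────────────────
  a b c d e f g h

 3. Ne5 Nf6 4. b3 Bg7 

  a b c d e f g h
  ─────────────────
8│♜ · ♝ ♛ ♚ · · ♜│8
7│♟ ♟ ♟ ♟ ♟ ♟ ♝ ♟│7
6│· · ♞ · · ♞ ♟ ·│6
5│· · · · ♘ · · ·│5
4│· · · · · · · ·│4
3│· ♙ ♘ · · · · ·│3
2│♙ · ♙ ♙ ♙ ♙ ♙ ♙│2
1│♖ · ♗ ♕ ♔ ♗ · ♖│1
  ─────────────────
  a b c d e f g h

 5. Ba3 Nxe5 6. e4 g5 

  a b c d e f g h
  ─────────────────
8│♜ · ♝ ♛ ♚ · · ♜│8
7│♟ ♟ ♟ ♟ ♟ ♟ ♝ ♟│7
6│· · · · · ♞ · ·│6
5│· · · · ♞ · ♟ ·│5
4│· · · · ♙ · · ·│4
3│♗ ♙ ♘ · · · · ·│3
2│♙ · ♙ ♙ · ♙ ♙ ♙│2
1│♖ · · ♕ ♔ ♗ · ♖│1
  ─────────────────
  a b c d e f g h

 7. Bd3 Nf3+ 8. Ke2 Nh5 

  a b c d e f g h
  ─────────────────
8│♜ · ♝ ♛ ♚ · · ♜│8
7│♟ ♟ ♟ ♟ ♟ ♟ ♝ ♟│7
6│· · · · · · · ·│6
5│· · · · · · ♟ ♞│5
4│· · · · ♙ · · ·│4
3│♗ ♙ ♘ ♗ · ♞ · ·│3
2│♙ · ♙ ♙ ♔ ♙ ♙ ♙│2
1│♖ · · ♕ · · · ♖│1
  ─────────────────
  a b c d e f g h

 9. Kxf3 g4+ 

  a b c d e f g h
  ─────────────────
8│♜ · ♝ ♛ ♚ · · ♜│8
7│♟ ♟ ♟ ♟ ♟ ♟ ♝ ♟│7
6│· · · · · · · ·│6
5│· · · · · · · ♞│5
4│· · · · ♙ · ♟ ·│4
3│♗ ♙ ♘ ♗ · ♔ · ·│3
2│♙ · ♙ ♙ · ♙ ♙ ♙│2
1│♖ · · ♕ · · · ♖│1
  ─────────────────
  a b c d e f g h


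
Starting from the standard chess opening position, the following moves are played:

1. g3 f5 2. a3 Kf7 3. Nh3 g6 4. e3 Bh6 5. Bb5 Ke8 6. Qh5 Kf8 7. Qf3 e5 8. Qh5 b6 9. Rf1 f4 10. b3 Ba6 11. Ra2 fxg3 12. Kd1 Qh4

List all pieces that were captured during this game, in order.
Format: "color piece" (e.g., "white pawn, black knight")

Tracking captures:
  fxg3: captured white pawn

white pawn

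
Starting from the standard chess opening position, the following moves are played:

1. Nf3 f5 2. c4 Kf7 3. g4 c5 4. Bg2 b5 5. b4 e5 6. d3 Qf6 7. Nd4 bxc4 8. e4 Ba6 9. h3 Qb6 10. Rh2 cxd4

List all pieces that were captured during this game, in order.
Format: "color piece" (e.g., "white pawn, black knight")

Tracking captures:
  bxc4: captured white pawn
  cxd4: captured white knight

white pawn, white knight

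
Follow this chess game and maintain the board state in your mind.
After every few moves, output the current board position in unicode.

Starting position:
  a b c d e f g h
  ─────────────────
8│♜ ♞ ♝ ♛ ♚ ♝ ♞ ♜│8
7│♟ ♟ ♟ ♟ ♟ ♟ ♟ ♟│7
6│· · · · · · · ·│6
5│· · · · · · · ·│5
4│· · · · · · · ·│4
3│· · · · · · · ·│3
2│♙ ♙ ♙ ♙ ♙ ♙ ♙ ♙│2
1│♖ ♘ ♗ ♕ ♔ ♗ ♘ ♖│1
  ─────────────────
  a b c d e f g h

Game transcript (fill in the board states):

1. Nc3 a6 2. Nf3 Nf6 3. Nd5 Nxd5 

  a b c d e f g h
  ─────────────────
8│♜ ♞ ♝ ♛ ♚ ♝ · ♜│8
7│· ♟ ♟ ♟ ♟ ♟ ♟ ♟│7
6│♟ · · · · · · ·│6
5│· · · ♞ · · · ·│5
4│· · · · · · · ·│4
3│· · · · · ♘ · ·│3
2│♙ ♙ ♙ ♙ ♙ ♙ ♙ ♙│2
1│♖ · ♗ ♕ ♔ ♗ · ♖│1
  ─────────────────
  a b c d e f g h

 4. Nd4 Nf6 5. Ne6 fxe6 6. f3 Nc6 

  a b c d e f g h
  ─────────────────
8│♜ · ♝ ♛ ♚ ♝ · ♜│8
7│· ♟ ♟ ♟ ♟ · ♟ ♟│7
6│♟ · ♞ · ♟ ♞ · ·│6
5│· · · · · · · ·│5
4│· · · · · · · ·│4
3│· · · · · ♙ · ·│3
2│♙ ♙ ♙ ♙ ♙ · ♙ ♙│2
1│♖ · ♗ ♕ ♔ ♗ · ♖│1
  ─────────────────
  a b c d e f g h

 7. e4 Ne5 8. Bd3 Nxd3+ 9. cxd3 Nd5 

  a b c d e f g h
  ─────────────────
8│♜ · ♝ ♛ ♚ ♝ · ♜│8
7│· ♟ ♟ ♟ ♟ · ♟ ♟│7
6│♟ · · · ♟ · · ·│6
5│· · · ♞ · · · ·│5
4│· · · · ♙ · · ·│4
3│· · · ♙ · ♙ · ·│3
2│♙ ♙ · ♙ · · ♙ ♙│2
1│♖ · ♗ ♕ ♔ · · ♖│1
  ─────────────────
  a b c d e f g h

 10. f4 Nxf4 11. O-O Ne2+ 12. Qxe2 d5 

  a b c d e f g h
  ─────────────────
8│♜ · ♝ ♛ ♚ ♝ · ♜│8
7│· ♟ ♟ · ♟ · ♟ ♟│7
6│♟ · · · ♟ · · ·│6
5│· · · ♟ · · · ·│5
4│· · · · ♙ · · ·│4
3│· · · ♙ · · · ·│3
2│♙ ♙ · ♙ ♕ · ♙ ♙│2
1│♖ · ♗ · · ♖ ♔ ·│1
  ─────────────────
  a b c d e f g h

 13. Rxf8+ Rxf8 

  a b c d e f g h
  ─────────────────
8│♜ · ♝ ♛ ♚ ♜ · ·│8
7│· ♟ ♟ · ♟ · ♟ ♟│7
6│♟ · · · ♟ · · ·│6
5│· · · ♟ · · · ·│5
4│· · · · ♙ · · ·│4
3│· · · ♙ · · · ·│3
2│♙ ♙ · ♙ ♕ · ♙ ♙│2
1│♖ · ♗ · · · ♔ ·│1
  ─────────────────
  a b c d e f g h


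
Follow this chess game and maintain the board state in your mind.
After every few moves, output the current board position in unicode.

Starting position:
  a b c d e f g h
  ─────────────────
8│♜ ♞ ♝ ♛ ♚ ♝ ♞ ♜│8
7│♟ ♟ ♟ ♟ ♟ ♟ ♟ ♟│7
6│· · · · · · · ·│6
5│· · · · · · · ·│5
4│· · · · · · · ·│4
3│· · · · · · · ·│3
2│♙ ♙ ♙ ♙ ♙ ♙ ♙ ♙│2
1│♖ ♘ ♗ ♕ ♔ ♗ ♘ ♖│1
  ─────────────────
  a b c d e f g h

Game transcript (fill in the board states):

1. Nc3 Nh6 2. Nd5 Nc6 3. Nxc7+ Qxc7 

  a b c d e f g h
  ─────────────────
8│♜ · ♝ · ♚ ♝ · ♜│8
7│♟ ♟ ♛ ♟ ♟ ♟ ♟ ♟│7
6│· · ♞ · · · · ♞│6
5│· · · · · · · ·│5
4│· · · · · · · ·│4
3│· · · · · · · ·│3
2│♙ ♙ ♙ ♙ ♙ ♙ ♙ ♙│2
1│♖ · ♗ ♕ ♔ ♗ ♘ ♖│1
  ─────────────────
  a b c d e f g h

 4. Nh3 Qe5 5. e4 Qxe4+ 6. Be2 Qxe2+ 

  a b c d e f g h
  ─────────────────
8│♜ · ♝ · ♚ ♝ · ♜│8
7│♟ ♟ · ♟ ♟ ♟ ♟ ♟│7
6│· · ♞ · · · · ♞│6
5│· · · · · · · ·│5
4│· · · · · · · ·│4
3│· · · · · · · ♘│3
2│♙ ♙ ♙ ♙ ♛ ♙ ♙ ♙│2
1│♖ · ♗ ♕ ♔ · · ♖│1
  ─────────────────
  a b c d e f g h

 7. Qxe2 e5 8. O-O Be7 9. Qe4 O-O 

  a b c d e f g h
  ─────────────────
8│♜ · ♝ · · ♜ ♚ ·│8
7│♟ ♟ · ♟ ♝ ♟ ♟ ♟│7
6│· · ♞ · · · · ♞│6
5│· · · · ♟ · · ·│5
4│· · · · ♕ · · ·│4
3│· · · · · · · ♘│3
2│♙ ♙ ♙ ♙ · ♙ ♙ ♙│2
1│♖ · ♗ · · ♖ ♔ ·│1
  ─────────────────
  a b c d e f g h

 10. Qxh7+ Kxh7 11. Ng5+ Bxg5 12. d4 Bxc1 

  a b c d e f g h
  ─────────────────
8│♜ · ♝ · · ♜ · ·│8
7│♟ ♟ · ♟ · ♟ ♟ ♚│7
6│· · ♞ · · · · ♞│6
5│· · · · ♟ · · ·│5
4│· · · ♙ · · · ·│4
3│· · · · · · · ·│3
2│♙ ♙ ♙ · · ♙ ♙ ♙│2
1│♖ · ♝ · · ♖ ♔ ·│1
  ─────────────────
  a b c d e f g h

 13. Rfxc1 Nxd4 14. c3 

  a b c d e f g h
  ─────────────────
8│♜ · ♝ · · ♜ · ·│8
7│♟ ♟ · ♟ · ♟ ♟ ♚│7
6│· · · · · · · ♞│6
5│· · · · ♟ · · ·│5
4│· · · ♞ · · · ·│4
3│· · ♙ · · · · ·│3
2│♙ ♙ · · · ♙ ♙ ♙│2
1│♖ · ♖ · · · ♔ ·│1
  ─────────────────
  a b c d e f g h
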